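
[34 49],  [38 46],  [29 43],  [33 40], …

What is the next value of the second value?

37

Second value: −3 each step, so 49, 46, 43, 40 → 37.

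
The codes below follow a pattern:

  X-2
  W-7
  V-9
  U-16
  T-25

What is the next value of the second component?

41

Letter: letters move back 1 place in the alphabet, so X, W, V, U, T → S.
Second component: 2, 7, 9, 16, 25 → 41 (each term is the sum of the two before it).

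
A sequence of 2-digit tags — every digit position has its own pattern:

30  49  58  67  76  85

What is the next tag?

94

First digit goes 3, 4, 5, 6, 7, 8 → 9 (+1 each step, mod 10).
For the second digit, −1 each step, mod 10: 0, 9, 8, 7, 6, 5 → 4.
Putting it together: 94.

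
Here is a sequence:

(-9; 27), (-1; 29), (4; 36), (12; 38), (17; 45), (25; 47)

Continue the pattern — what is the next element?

For the first coordinate, alternating steps +8, +5, +8, +5, …: -9, -1, 4, 12, 17, 25 → 30.
Second coordinate — alternating steps +2, +7, +2, +7, …: 27, 29, 36, 38, 45, 47 → 54.
Combining the parts gives (30; 54).

(30; 54)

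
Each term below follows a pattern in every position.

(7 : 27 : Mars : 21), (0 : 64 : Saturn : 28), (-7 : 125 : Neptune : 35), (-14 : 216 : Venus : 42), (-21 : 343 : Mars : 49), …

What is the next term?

First part — −7 each step: 7, 0, -7, -14, -21 → -28.
Second part: perfect cubes: 3³, 4³, 5³, …, so 27, 64, 125, 216, 343 → 512.
Planet: repeats Mars → Saturn → Neptune → Venus; Mars, Saturn, Neptune, Venus, Mars → Saturn.
Fourth part — together with the first part always sums to 28: 21, 28, 35, 42, 49 → 56.
Putting it together: (-28 : 512 : Saturn : 56).

(-28 : 512 : Saturn : 56)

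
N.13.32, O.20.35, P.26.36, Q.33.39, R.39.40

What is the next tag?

Letter goes N, O, P, Q, R → S (letters move forward 1 place in the alphabet).
For the second component, alternating steps +7, +6, +7, +6, …: 13, 20, 26, 33, 39 → 46.
For the third component, alternating steps +3, +1, +3, +1, …: 32, 35, 36, 39, 40 → 43.
Putting it together: S.46.43.

S.46.43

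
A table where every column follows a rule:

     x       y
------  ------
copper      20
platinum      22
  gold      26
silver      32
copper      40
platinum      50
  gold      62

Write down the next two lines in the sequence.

Column x: repeats copper → platinum → gold → silver, so copper, platinum, gold, silver, copper, platinum, gold → silver → copper.
Column y goes 20, 22, 26, 32, 40, 50, 62 → 76 → 92 (differences are 2, 4, 6, … (increasing by 2 each time)).
Putting the parts together: silver  76 and then copper  92.

silver  76; copper  92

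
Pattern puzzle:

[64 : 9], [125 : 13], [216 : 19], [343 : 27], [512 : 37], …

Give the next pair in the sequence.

[729 : 49]

First part — perfect cubes: 4³, 5³, 6³, …: 64, 125, 216, 343, 512 → 729.
For the second part, differences are 4, 6, 8, … (increasing by 2 each time): 9, 13, 19, 27, 37 → 49.
Putting it together: [729 : 49].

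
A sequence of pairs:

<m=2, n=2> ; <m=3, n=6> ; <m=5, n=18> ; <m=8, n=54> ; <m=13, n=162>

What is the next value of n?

For the n, ×3 each step: 2, 6, 18, 54, 162 → 486.

486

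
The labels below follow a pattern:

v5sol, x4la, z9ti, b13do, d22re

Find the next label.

Letter — letters move forward 2 places in the alphabet, wrapping Z→A: v, x, z, b, d → f.
Second component — each term is the sum of the two before it: 5, 4, 9, 13, 22 → 35.
Note — runs through the solfège scale do→ti: sol, la, ti, do, re → mi.
Putting it together: f35mi.

f35mi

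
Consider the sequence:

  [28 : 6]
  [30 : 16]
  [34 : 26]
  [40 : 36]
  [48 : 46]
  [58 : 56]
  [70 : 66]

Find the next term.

First value: differences are 2, 4, 6, … (increasing by 2 each time), so 28, 30, 34, 40, 48, 58, 70 → 84.
Second value goes 6, 16, 26, 36, 46, 56, 66 → 76 (+10 each step).
Combining the parts gives [84 : 76].

[84 : 76]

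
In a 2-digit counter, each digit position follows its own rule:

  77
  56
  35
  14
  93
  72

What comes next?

For the first digit, −2 each step, mod 10: 7, 5, 3, 1, 9, 7 → 5.
Second digit: −1 each step, mod 10; 7, 6, 5, 4, 3, 2 → 1.
Putting it together: 51.

51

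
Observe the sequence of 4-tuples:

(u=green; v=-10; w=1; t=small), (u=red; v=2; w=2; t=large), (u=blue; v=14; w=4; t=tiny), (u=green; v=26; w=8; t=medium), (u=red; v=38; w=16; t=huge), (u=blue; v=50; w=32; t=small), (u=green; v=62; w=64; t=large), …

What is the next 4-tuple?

U: green, red, blue, green, red, blue, green → red (repeats green → red → blue).
V: +12 each step, so -10, 2, 14, 26, 38, 50, 62 → 74.
W: 1, 2, 4, 8, 16, 32, 64 → 128 (×2 each step).
T goes small, large, tiny, medium, huge, small, large → tiny (repeats small → large → tiny → medium → huge).
Putting it together: (u=red; v=74; w=128; t=tiny).

(u=red; v=74; w=128; t=tiny)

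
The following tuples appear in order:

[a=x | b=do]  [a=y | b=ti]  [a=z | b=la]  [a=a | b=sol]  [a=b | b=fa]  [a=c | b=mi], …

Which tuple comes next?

A — letters move forward 1 place in the alphabet, wrapping Z→A: x, y, z, a, b, c → d.
B: runs backward through the solfège scale do→ti; do, ti, la, sol, fa, mi → re.
Putting it together: [a=d | b=re].

[a=d | b=re]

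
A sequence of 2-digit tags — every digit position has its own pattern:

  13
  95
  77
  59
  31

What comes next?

13

For the first digit, −2 each step, mod 10: 1, 9, 7, 5, 3 → 1.
Second digit: +2 each step, mod 10, so 3, 5, 7, 9, 1 → 3.
Combining the parts gives 13.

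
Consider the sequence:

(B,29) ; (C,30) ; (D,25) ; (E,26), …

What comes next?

Letter: letters move forward 1 place in the alphabet; B, C, D, E → F.
Second coordinate: alternating steps +1, −5, +1, −5, …, so 29, 30, 25, 26 → 21.
Putting it together: (F,21).

(F,21)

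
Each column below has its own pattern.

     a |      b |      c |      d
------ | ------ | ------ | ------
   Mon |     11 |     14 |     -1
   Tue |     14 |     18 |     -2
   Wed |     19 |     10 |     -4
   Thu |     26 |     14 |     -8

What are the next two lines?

Fri  35  6  -16; Sat  46  10  -32

Column a goes Mon, Tue, Wed, Thu → Fri → Sat (runs through the weekdays Mon→Sun).
Column b: 11, 14, 19, 26 → 35 → 46 (differences are 3, 5, 7, … (increasing by 2 each time)).
For the column c, alternating steps +4, −8, +4, −8, …: 14, 18, 10, 14 → 6 → 10.
Column d: ×2 each step, so -1, -2, -4, -8 → -16 → -32.
So the next two lines are Fri  35  6  -16 and Sat  46  10  -32.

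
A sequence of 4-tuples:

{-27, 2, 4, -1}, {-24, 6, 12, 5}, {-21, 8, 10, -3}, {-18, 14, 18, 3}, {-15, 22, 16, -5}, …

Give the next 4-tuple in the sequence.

{-12, 36, 24, 1}

For the first component, +3 each step: -27, -24, -21, -18, -15 → -12.
For the second component, each term is the sum of the two before it: 2, 6, 8, 14, 22 → 36.
Third component goes 4, 12, 10, 18, 16 → 24 (alternating steps +8, −2, +8, −2, …).
Fourth component: alternating steps +6, −8, +6, −8, …, so -1, 5, -3, 3, -5 → 1.
Putting it together: {-12, 36, 24, 1}.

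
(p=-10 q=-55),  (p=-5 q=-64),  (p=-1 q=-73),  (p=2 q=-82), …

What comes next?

For the p, differences are 5, 4, 3, … (decreasing by 1 each time): -10, -5, -1, 2 → 4.
Q: -55, -64, -73, -82 → -91 (−9 each step).
Putting it together: (p=4 q=-91).

(p=4 q=-91)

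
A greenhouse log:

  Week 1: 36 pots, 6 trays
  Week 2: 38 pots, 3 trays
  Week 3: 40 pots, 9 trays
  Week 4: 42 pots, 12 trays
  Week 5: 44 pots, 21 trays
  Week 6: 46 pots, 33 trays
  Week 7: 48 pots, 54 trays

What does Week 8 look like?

Pots — +2 each step: 36, 38, 40, 42, 44, 46, 48 → 50.
Trays goes 6, 3, 9, 12, 21, 33, 54 → 87 (each term is the sum of the two before it).
So the next line is 50 pots, 87 trays.

50 pots, 87 trays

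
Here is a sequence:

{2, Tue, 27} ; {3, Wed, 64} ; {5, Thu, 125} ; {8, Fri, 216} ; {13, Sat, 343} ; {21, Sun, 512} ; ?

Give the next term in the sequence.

{34, Mon, 729}

First value: each term is the sum of the two before it, so 2, 3, 5, 8, 13, 21 → 34.
Day: runs through the weekdays Mon→Sun, so Tue, Wed, Thu, Fri, Sat, Sun → Mon.
Third value goes 27, 64, 125, 216, 343, 512 → 729 (perfect cubes: 3³, 4³, 5³, …).
Combining the parts gives {34, Mon, 729}.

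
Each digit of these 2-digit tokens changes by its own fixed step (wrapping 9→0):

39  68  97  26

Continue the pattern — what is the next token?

55

For the first digit, +3 each step, mod 10: 3, 6, 9, 2 → 5.
Second digit: 9, 8, 7, 6 → 5 (−1 each step, mod 10).
So the next token is 55.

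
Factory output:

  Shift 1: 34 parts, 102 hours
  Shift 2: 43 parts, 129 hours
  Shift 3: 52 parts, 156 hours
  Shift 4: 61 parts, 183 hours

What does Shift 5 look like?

70 parts, 210 hours

Parts: +9 each step; 34, 43, 52, 61 → 70.
For the hours, always 3 × the parts: 102, 129, 156, 183 → 210.
Combining the parts gives 70 parts, 210 hours.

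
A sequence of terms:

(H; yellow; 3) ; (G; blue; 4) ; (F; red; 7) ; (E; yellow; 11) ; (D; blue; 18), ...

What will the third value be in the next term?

Letter — letters move back 1 place in the alphabet: H, G, F, E, D → C.
For the colour, repeats yellow → blue → red: yellow, blue, red, yellow, blue → red.
Third value: each term is the sum of the two before it, so 3, 4, 7, 11, 18 → 29.

29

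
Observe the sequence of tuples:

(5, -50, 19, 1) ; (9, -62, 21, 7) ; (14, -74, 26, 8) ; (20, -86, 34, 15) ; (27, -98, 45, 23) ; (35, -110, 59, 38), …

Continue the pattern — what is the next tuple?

For the first coordinate, differences are 4, 5, 6, … (increasing by 1 each time): 5, 9, 14, 20, 27, 35 → 44.
Second coordinate — −12 each step: -50, -62, -74, -86, -98, -110 → -122.
Third coordinate: 19, 21, 26, 34, 45, 59 → 76 (differences are 2, 5, 8, … (increasing by 3 each time)).
For the fourth coordinate, each term is the sum of the two before it: 1, 7, 8, 15, 23, 38 → 61.
Putting it together: (44, -122, 76, 61).

(44, -122, 76, 61)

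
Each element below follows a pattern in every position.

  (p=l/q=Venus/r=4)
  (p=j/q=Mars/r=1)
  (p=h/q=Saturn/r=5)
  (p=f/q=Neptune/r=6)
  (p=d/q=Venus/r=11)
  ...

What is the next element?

P: letters move back 2 places in the alphabet, so l, j, h, f, d → b.
Q — repeats Venus → Mars → Saturn → Neptune: Venus, Mars, Saturn, Neptune, Venus → Mars.
R: 4, 1, 5, 6, 11 → 17 (each term is the sum of the two before it).
Putting it together: (p=b/q=Mars/r=17).

(p=b/q=Mars/r=17)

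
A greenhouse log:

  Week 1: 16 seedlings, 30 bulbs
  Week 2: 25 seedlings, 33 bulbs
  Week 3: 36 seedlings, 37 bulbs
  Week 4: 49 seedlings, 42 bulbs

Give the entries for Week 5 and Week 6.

Seedlings goes 16, 25, 36, 49 → 64 → 81 (perfect squares: 4², 5², 6², …).
Bulbs: differences are 3, 4, 5, … (increasing by 1 each time); 30, 33, 37, 42 → 48 → 55.
Putting the parts together: 64 seedlings, 48 bulbs and then 81 seedlings, 55 bulbs.

64 seedlings, 48 bulbs; 81 seedlings, 55 bulbs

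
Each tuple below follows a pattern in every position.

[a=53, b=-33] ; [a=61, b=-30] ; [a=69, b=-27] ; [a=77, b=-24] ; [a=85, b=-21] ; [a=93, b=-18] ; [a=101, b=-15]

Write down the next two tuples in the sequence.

[a=109, b=-12], [a=117, b=-9]

A: +8 each step; 53, 61, 69, 77, 85, 93, 101 → 109 → 117.
For the b, +3 each step: -33, -30, -27, -24, -21, -18, -15 → -12 → -9.
Putting the parts together: [a=109, b=-12] and then [a=117, b=-9].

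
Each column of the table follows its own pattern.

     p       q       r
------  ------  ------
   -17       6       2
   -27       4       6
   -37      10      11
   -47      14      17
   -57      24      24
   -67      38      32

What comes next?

-77  62  41

Column p: -17, -27, -37, -47, -57, -67 → -77 (−10 each step).
Column q — each term is the sum of the two before it: 6, 4, 10, 14, 24, 38 → 62.
Column r goes 2, 6, 11, 17, 24, 32 → 41 (differences are 4, 5, 6, … (increasing by 1 each time)).
So the next line is -77  62  41.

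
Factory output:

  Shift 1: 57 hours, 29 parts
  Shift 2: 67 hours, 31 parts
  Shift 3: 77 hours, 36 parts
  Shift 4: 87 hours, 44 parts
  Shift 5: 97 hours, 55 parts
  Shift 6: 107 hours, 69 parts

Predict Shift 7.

117 hours, 86 parts

For the hours, +10 each step: 57, 67, 77, 87, 97, 107 → 117.
Parts: differences are 2, 5, 8, … (increasing by 3 each time); 29, 31, 36, 44, 55, 69 → 86.
So the next record is 117 hours, 86 parts.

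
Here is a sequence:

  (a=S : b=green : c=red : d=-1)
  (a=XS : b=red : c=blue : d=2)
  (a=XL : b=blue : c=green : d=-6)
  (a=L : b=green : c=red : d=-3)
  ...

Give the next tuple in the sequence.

A: S, XS, XL, L → M (runs backward through clothing sizes XS→XL).
B goes green, red, blue, green → red (repeats green → red → blue).
For the c, repeats red → blue → green: red, blue, green, red → blue.
D: alternating steps +3, −8, +3, −8, …, so -1, 2, -6, -3 → -11.
Putting it together: (a=M : b=red : c=blue : d=-11).

(a=M : b=red : c=blue : d=-11)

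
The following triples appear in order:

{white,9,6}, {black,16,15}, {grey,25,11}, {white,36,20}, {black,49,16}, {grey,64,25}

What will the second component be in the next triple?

81

Second component goes 9, 16, 25, 36, 49, 64 → 81 (perfect squares: 3², 4², 5², …).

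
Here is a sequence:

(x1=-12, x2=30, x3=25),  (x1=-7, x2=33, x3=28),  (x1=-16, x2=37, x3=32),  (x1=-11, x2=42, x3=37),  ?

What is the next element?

(x1=-20, x2=48, x3=43)

X1: alternating steps +5, −9, +5, −9, …; -12, -7, -16, -11 → -20.
For the x2, differences are 3, 4, 5, … (increasing by 1 each time): 30, 33, 37, 42 → 48.
X3: always 5 less than the x2; 25, 28, 32, 37 → 43.
Combining the parts gives (x1=-20, x2=48, x3=43).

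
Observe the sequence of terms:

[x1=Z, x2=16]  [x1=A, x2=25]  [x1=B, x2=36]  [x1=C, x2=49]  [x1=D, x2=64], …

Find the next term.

X1: letters move forward 1 place in the alphabet, wrapping Z→A, so Z, A, B, C, D → E.
X2: perfect squares: 4², 5², 6², …; 16, 25, 36, 49, 64 → 81.
Putting it together: [x1=E, x2=81].

[x1=E, x2=81]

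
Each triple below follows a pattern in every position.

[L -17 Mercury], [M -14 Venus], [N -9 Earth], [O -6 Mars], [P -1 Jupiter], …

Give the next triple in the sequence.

Letter: L, M, N, O, P → Q (letters move forward 1 place in the alphabet).
Second value: alternating steps +3, +5, +3, +5, …; -17, -14, -9, -6, -1 → 2.
Planet — runs through the planets Mercury→Neptune: Mercury, Venus, Earth, Mars, Jupiter → Saturn.
Putting it together: [Q 2 Saturn].

[Q 2 Saturn]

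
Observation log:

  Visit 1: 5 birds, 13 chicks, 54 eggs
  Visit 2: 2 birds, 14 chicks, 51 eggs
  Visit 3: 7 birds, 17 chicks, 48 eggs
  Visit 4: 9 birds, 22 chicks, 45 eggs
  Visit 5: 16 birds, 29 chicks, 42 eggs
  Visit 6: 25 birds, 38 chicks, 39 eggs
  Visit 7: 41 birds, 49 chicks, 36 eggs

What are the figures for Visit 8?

66 birds, 62 chicks, 33 eggs

Birds: 5, 2, 7, 9, 16, 25, 41 → 66 (each term is the sum of the two before it).
Chicks — differences are 1, 3, 5, … (increasing by 2 each time): 13, 14, 17, 22, 29, 38, 49 → 62.
Eggs — −3 each step: 54, 51, 48, 45, 42, 39, 36 → 33.
So the next row is 66 birds, 62 chicks, 33 eggs.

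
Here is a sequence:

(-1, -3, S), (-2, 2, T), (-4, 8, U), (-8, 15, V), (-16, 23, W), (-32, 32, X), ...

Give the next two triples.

First entry goes -1, -2, -4, -8, -16, -32 → -64 → -128 (×2 each step).
Second entry goes -3, 2, 8, 15, 23, 32 → 42 → 53 (differences are 5, 6, 7, … (increasing by 1 each time)).
Letter — letters move forward 1 place in the alphabet: S, T, U, V, W, X → Y → Z.
Putting the parts together: (-64, 42, Y) and then (-128, 53, Z).

(-64, 42, Y), (-128, 53, Z)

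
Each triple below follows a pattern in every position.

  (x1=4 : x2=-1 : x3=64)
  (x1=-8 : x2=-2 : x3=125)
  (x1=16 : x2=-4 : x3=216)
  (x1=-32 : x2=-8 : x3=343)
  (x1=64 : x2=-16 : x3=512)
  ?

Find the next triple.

(x1=-128 : x2=-32 : x3=729)

X1: ×(-2) each step; 4, -8, 16, -32, 64 → -128.
X2: -1, -2, -4, -8, -16 → -32 (×2 each step).
X3 — perfect cubes: 4³, 5³, 6³, …: 64, 125, 216, 343, 512 → 729.
So the next triple is (x1=-128 : x2=-32 : x3=729).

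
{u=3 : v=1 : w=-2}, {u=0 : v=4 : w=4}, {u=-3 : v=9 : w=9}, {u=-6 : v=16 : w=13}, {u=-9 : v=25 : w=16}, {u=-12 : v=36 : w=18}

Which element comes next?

U: −3 each step, so 3, 0, -3, -6, -9, -12 → -15.
V: 1, 4, 9, 16, 25, 36 → 49 (perfect squares: 1², 2², 3², …).
W — differences are 6, 5, 4, … (decreasing by 1 each time): -2, 4, 9, 13, 16, 18 → 19.
Combining the parts gives {u=-15 : v=49 : w=19}.

{u=-15 : v=49 : w=19}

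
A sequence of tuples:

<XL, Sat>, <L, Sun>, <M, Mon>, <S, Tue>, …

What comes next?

Size: XL, L, M, S → XS (runs backward through clothing sizes XS→XL).
Day: runs through the weekdays Mon→Sun, so Sat, Sun, Mon, Tue → Wed.
Putting it together: <XS, Wed>.

<XS, Wed>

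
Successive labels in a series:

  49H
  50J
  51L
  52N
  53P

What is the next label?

54R

First component — +1 each step: 49, 50, 51, 52, 53 → 54.
Letter: H, J, L, N, P → R (letters move forward 2 places in the alphabet).
Combining the parts gives 54R.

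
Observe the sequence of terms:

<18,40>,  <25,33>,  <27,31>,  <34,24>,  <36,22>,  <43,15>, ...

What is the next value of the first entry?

45

For the first entry, alternating steps +7, +2, +7, +2, …: 18, 25, 27, 34, 36, 43 → 45.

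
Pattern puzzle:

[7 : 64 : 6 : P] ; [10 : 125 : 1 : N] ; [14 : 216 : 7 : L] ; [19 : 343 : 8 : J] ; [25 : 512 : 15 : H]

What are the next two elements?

[32 : 729 : 23 : F], [40 : 1000 : 38 : D]

First entry goes 7, 10, 14, 19, 25 → 32 → 40 (differences are 3, 4, 5, … (increasing by 1 each time)).
Second entry: perfect cubes: 4³, 5³, 6³, …; 64, 125, 216, 343, 512 → 729 → 1000.
Third entry: each term is the sum of the two before it; 6, 1, 7, 8, 15 → 23 → 38.
Letter: P, N, L, J, H → F → D (letters move back 2 places in the alphabet).
Putting the parts together: [32 : 729 : 23 : F] and then [40 : 1000 : 38 : D].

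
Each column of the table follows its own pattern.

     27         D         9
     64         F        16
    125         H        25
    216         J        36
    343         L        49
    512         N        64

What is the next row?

729  P  81

First component: perfect cubes: 3³, 4³, 5³, …, so 27, 64, 125, 216, 343, 512 → 729.
Letter — letters move forward 2 places in the alphabet: D, F, H, J, L, N → P.
Third component: 9, 16, 25, 36, 49, 64 → 81 (perfect squares: 3², 4², 5², …).
So the next row is 729  P  81.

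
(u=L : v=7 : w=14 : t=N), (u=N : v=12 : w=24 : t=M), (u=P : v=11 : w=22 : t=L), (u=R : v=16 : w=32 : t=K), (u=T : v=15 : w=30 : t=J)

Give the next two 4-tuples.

For the u, letters move forward 2 places in the alphabet: L, N, P, R, T → V → X.
V: 7, 12, 11, 16, 15 → 20 → 19 (alternating steps +5, −1, +5, −1, …).
For the w, always 2 × the v: 14, 24, 22, 32, 30 → 40 → 38.
T: letters move back 1 place in the alphabet; N, M, L, K, J → I → H.
So the next two 4-tuples are (u=V : v=20 : w=40 : t=I) and (u=X : v=19 : w=38 : t=H).

(u=V : v=20 : w=40 : t=I), (u=X : v=19 : w=38 : t=H)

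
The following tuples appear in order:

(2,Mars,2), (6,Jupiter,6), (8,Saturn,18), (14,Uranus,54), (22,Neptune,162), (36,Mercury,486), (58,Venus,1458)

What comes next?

(94,Earth,4374)

For the first part, each term is the sum of the two before it: 2, 6, 8, 14, 22, 36, 58 → 94.
Planet: Mars, Jupiter, Saturn, Uranus, Neptune, Mercury, Venus → Earth (runs through the planets Mercury→Neptune).
Third part: 2, 6, 18, 54, 162, 486, 1458 → 4374 (×3 each step).
Combining the parts gives (94,Earth,4374).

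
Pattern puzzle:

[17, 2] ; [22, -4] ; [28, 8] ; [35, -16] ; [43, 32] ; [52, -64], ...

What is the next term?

[62, 128]

First value: differences are 5, 6, 7, … (increasing by 1 each time), so 17, 22, 28, 35, 43, 52 → 62.
Second value: 2, -4, 8, -16, 32, -64 → 128 (×(-2) each step).
Putting it together: [62, 128].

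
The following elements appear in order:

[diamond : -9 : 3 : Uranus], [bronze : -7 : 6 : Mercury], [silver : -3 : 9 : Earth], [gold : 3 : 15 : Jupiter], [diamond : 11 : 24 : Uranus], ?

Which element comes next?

[bronze : 21 : 39 : Mercury]

For the rank, repeats diamond → bronze → silver → gold: diamond, bronze, silver, gold, diamond → bronze.
Second value goes -9, -7, -3, 3, 11 → 21 (differences are 2, 4, 6, … (increasing by 2 each time)).
Third value — each term is the sum of the two before it: 3, 6, 9, 15, 24 → 39.
Planet: Uranus, Mercury, Earth, Jupiter, Uranus → Mercury (repeats Uranus → Mercury → Earth → Jupiter).
So the next element is [bronze : 21 : 39 : Mercury].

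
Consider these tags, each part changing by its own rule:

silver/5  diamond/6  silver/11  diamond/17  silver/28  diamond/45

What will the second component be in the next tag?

73

Rank — alternates silver ↔ diamond: silver, diamond, silver, diamond, silver, diamond → silver.
For the second component, each term is the sum of the two before it: 5, 6, 11, 17, 28, 45 → 73.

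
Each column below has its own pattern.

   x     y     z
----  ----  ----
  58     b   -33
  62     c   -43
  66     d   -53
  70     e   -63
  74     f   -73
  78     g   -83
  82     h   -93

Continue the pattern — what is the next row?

86  i  -103

Column x: +4 each step; 58, 62, 66, 70, 74, 78, 82 → 86.
Column y: letters move forward 1 place in the alphabet; b, c, d, e, f, g, h → i.
Column z goes -33, -43, -53, -63, -73, -83, -93 → -103 (−10 each step).
Combining the parts gives 86  i  -103.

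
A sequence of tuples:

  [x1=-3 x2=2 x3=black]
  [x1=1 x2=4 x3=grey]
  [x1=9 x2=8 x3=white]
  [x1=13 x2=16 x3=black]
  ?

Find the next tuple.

[x1=21 x2=32 x3=grey]

X1 — alternating steps +4, +8, +4, +8, …: -3, 1, 9, 13 → 21.
X2: 2, 4, 8, 16 → 32 (×2 each step).
X3: repeats black → grey → white; black, grey, white, black → grey.
Combining the parts gives [x1=21 x2=32 x3=grey].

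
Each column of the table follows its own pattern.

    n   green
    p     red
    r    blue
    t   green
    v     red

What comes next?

Letter: letters move forward 2 places in the alphabet; n, p, r, t, v → x.
Colour — repeats green → red → blue: green, red, blue, green, red → blue.
Combining the parts gives x  blue.

x  blue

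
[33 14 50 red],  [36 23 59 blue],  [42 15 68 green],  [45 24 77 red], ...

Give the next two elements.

First value: alternating steps +3, +6, +3, +6, …, so 33, 36, 42, 45 → 51 → 54.
For the second value, alternating steps +9, −8, +9, −8, …: 14, 23, 15, 24 → 16 → 25.
Third value: +9 each step; 50, 59, 68, 77 → 86 → 95.
Colour — repeats red → blue → green: red, blue, green, red → blue → green.
Putting the parts together: [51 16 86 blue] and then [54 25 95 green].

[51 16 86 blue], [54 25 95 green]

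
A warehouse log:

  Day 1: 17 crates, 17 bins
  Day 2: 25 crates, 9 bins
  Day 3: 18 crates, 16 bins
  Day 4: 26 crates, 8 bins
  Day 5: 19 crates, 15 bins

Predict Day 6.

27 crates, 7 bins

Crates: alternating steps +8, −7, +8, −7, …; 17, 25, 18, 26, 19 → 27.
Bins — together with the crates always sums to 34: 17, 9, 16, 8, 15 → 7.
Putting it together: 27 crates, 7 bins.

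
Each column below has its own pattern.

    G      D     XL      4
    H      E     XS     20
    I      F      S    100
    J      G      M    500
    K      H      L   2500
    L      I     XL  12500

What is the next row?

M  J  XS  62500

First letter — letters move forward 1 place in the alphabet: G, H, I, J, K, L → M.
Second letter goes D, E, F, G, H, I → J (letters move forward 1 place in the alphabet).
Size: XL, XS, S, M, L, XL → XS (repeats XL → XS → S → M → L).
For the fourth component, ×5 each step: 4, 20, 100, 500, 2500, 12500 → 62500.
Combining the parts gives M  J  XS  62500.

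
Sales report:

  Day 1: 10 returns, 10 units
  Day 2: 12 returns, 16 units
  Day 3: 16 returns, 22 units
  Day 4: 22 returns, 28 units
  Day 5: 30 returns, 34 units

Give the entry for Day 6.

40 returns, 40 units

Returns: differences are 2, 4, 6, … (increasing by 2 each time), so 10, 12, 16, 22, 30 → 40.
Units: +6 each step, so 10, 16, 22, 28, 34 → 40.
Putting it together: 40 returns, 40 units.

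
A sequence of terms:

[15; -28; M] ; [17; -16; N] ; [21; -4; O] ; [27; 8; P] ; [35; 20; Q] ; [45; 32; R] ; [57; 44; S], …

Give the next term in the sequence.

For the first coordinate, differences are 2, 4, 6, … (increasing by 2 each time): 15, 17, 21, 27, 35, 45, 57 → 71.
For the second coordinate, +12 each step: -28, -16, -4, 8, 20, 32, 44 → 56.
Letter: letters move forward 1 place in the alphabet, so M, N, O, P, Q, R, S → T.
Combining the parts gives [71; 56; T].

[71; 56; T]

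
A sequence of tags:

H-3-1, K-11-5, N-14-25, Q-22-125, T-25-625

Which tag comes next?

Letter: letters move forward 3 places in the alphabet; H, K, N, Q, T → W.
For the second component, alternating steps +8, +3, +8, +3, …: 3, 11, 14, 22, 25 → 33.
Third component: 1, 5, 25, 125, 625 → 3125 (×5 each step).
So the next tag is W-33-3125.

W-33-3125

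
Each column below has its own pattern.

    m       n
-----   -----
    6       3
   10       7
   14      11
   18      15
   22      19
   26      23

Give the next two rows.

Column m goes 6, 10, 14, 18, 22, 26 → 30 → 34 (+4 each step).
Column n — always 3 less than the column m: 3, 7, 11, 15, 19, 23 → 27 → 31.
So the next two rows are 30  27 and 34  31.

30  27; 34  31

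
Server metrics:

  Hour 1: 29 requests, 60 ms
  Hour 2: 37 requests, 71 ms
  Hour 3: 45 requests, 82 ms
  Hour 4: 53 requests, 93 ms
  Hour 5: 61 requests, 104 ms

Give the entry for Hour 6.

69 requests, 115 ms

Requests — +8 each step: 29, 37, 45, 53, 61 → 69.
Ms: +11 each step, so 60, 71, 82, 93, 104 → 115.
So the next record is 69 requests, 115 ms.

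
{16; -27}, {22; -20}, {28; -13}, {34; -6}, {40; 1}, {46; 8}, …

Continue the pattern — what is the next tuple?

{52; 15}

First part: +6 each step, so 16, 22, 28, 34, 40, 46 → 52.
Second part goes -27, -20, -13, -6, 1, 8 → 15 (+7 each step).
Putting it together: {52; 15}.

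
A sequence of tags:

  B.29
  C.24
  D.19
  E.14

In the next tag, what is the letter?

Letter: B, C, D, E → F (letters move forward 1 place in the alphabet).

F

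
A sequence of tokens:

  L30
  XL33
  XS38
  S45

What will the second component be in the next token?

54

For the size, runs through clothing sizes XS→XL: L, XL, XS, S → M.
For the second component, differences are 3, 5, 7, … (increasing by 2 each time): 30, 33, 38, 45 → 54.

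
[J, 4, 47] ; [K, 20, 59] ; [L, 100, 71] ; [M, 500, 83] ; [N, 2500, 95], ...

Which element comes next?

[O, 12500, 107]

Letter: J, K, L, M, N → O (letters move forward 1 place in the alphabet).
For the second part, ×5 each step: 4, 20, 100, 500, 2500 → 12500.
Third part: +12 each step, so 47, 59, 71, 83, 95 → 107.
Putting it together: [O, 12500, 107].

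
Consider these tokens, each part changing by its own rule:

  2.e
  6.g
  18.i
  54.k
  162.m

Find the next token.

486.o

For the first component, ×3 each step: 2, 6, 18, 54, 162 → 486.
Letter: e, g, i, k, m → o (letters move forward 2 places in the alphabet).
So the next token is 486.o.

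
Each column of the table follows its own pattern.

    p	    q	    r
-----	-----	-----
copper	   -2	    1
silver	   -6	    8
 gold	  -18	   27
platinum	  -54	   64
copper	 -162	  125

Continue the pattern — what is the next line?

silver  -486  216

Column p goes copper, silver, gold, platinum, copper → silver (repeats copper → silver → gold → platinum).
Column q: -2, -6, -18, -54, -162 → -486 (×3 each step).
Column r goes 1, 8, 27, 64, 125 → 216 (perfect cubes: 1³, 2³, 3³, …).
Combining the parts gives silver  -486  216.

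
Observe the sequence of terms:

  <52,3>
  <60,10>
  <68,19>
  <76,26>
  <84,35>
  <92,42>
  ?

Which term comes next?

<100,51>

First entry goes 52, 60, 68, 76, 84, 92 → 100 (+8 each step).
Second entry — alternating steps +7, +9, +7, +9, …: 3, 10, 19, 26, 35, 42 → 51.
So the next term is <100,51>.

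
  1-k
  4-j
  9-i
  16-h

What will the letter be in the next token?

Letter goes k, j, i, h → g (letters move back 1 place in the alphabet).

g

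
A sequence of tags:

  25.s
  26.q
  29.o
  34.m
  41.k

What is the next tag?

First component: differences are 1, 3, 5, … (increasing by 2 each time), so 25, 26, 29, 34, 41 → 50.
Letter: letters move back 2 places in the alphabet, so s, q, o, m, k → i.
Combining the parts gives 50.i.

50.i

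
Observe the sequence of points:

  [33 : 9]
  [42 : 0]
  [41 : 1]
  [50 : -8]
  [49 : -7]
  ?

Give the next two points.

First value: alternating steps +9, −1, +9, −1, …, so 33, 42, 41, 50, 49 → 58 → 57.
Second value: together with the first value always sums to 42, so 9, 0, 1, -8, -7 → -16 → -15.
So the next two points are [58 : -16] and [57 : -15].

[58 : -16], [57 : -15]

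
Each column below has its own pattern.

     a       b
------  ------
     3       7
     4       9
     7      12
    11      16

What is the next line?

18  21

Column a: each term is the sum of the two before it; 3, 4, 7, 11 → 18.
Column b goes 7, 9, 12, 16 → 21 (differences are 2, 3, 4, … (increasing by 1 each time)).
So the next line is 18  21.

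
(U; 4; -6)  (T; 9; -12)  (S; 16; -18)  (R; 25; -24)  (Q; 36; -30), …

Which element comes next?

(P; 49; -36)

For the letter, letters move back 1 place in the alphabet: U, T, S, R, Q → P.
Second value goes 4, 9, 16, 25, 36 → 49 (perfect squares: 2², 3², 4², …).
Third value — −6 each step: -6, -12, -18, -24, -30 → -36.
Combining the parts gives (P; 49; -36).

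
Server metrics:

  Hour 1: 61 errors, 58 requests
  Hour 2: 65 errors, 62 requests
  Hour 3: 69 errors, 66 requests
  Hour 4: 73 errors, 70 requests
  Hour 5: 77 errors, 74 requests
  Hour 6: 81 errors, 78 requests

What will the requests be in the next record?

82

Errors goes 61, 65, 69, 73, 77, 81 → 85 (+4 each step).
Requests: always 3 less than the errors, so 58, 62, 66, 70, 74, 78 → 82.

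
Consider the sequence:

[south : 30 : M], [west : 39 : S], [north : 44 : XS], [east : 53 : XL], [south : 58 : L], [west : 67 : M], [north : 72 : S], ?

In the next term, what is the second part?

Second part: alternating steps +9, +5, +9, +5, …, so 30, 39, 44, 53, 58, 67, 72 → 81.

81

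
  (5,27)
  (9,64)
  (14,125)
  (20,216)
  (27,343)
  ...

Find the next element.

(35,512)

First slot: differences are 4, 5, 6, … (increasing by 1 each time); 5, 9, 14, 20, 27 → 35.
Second slot: perfect cubes: 3³, 4³, 5³, …, so 27, 64, 125, 216, 343 → 512.
So the next element is (35,512).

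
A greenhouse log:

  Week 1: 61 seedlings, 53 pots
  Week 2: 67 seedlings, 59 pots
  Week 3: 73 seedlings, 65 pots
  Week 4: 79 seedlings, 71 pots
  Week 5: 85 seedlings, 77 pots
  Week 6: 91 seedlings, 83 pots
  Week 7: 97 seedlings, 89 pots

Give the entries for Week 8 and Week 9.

103 seedlings, 95 pots; 109 seedlings, 101 pots

Seedlings: 61, 67, 73, 79, 85, 91, 97 → 103 → 109 (+6 each step).
Pots — always 8 less than the seedlings: 53, 59, 65, 71, 77, 83, 89 → 95 → 101.
Putting the parts together: 103 seedlings, 95 pots and then 109 seedlings, 101 pots.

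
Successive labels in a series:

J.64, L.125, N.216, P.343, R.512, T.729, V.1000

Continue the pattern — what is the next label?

X.1331

Letter — letters move forward 2 places in the alphabet: J, L, N, P, R, T, V → X.
Second component goes 64, 125, 216, 343, 512, 729, 1000 → 1331 (perfect cubes: 4³, 5³, 6³, …).
Combining the parts gives X.1331.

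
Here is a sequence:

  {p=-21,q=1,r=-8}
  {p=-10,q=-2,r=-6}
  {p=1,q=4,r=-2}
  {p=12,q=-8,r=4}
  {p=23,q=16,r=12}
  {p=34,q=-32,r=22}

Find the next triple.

{p=45,q=64,r=34}

P: -21, -10, 1, 12, 23, 34 → 45 (+11 each step).
For the q, ×(-2) each step: 1, -2, 4, -8, 16, -32 → 64.
R goes -8, -6, -2, 4, 12, 22 → 34 (differences are 2, 4, 6, … (increasing by 2 each time)).
So the next triple is {p=45,q=64,r=34}.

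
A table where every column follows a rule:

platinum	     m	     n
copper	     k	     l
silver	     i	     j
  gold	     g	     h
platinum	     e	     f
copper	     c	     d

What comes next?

Metal goes platinum, copper, silver, gold, platinum, copper → silver (repeats platinum → copper → silver → gold).
For the first letter, letters move back 2 places in the alphabet: m, k, i, g, e, c → a.
Second letter: letters move back 2 places in the alphabet, so n, l, j, h, f, d → b.
Putting it together: silver  a  b.

silver  a  b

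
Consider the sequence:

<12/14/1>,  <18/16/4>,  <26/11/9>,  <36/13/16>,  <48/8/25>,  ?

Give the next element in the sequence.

First slot goes 12, 18, 26, 36, 48 → 62 (differences are 6, 8, 10, … (increasing by 2 each time)).
Second slot: alternating steps +2, −5, +2, −5, …, so 14, 16, 11, 13, 8 → 10.
For the third slot, perfect squares: 1², 2², 3², …: 1, 4, 9, 16, 25 → 36.
Combining the parts gives <62/10/36>.

<62/10/36>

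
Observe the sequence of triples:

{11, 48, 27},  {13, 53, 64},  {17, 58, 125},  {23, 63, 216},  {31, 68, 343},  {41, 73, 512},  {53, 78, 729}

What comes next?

First component goes 11, 13, 17, 23, 31, 41, 53 → 67 (differences are 2, 4, 6, … (increasing by 2 each time)).
Second component: +5 each step; 48, 53, 58, 63, 68, 73, 78 → 83.
Third component: 27, 64, 125, 216, 343, 512, 729 → 1000 (perfect cubes: 3³, 4³, 5³, …).
Combining the parts gives {67, 83, 1000}.

{67, 83, 1000}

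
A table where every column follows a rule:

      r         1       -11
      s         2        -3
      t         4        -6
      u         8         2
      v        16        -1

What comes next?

w  32  7

For the letter, letters move forward 1 place in the alphabet: r, s, t, u, v → w.
For the second component, ×2 each step: 1, 2, 4, 8, 16 → 32.
Third component goes -11, -3, -6, 2, -1 → 7 (alternating steps +8, −3, +8, −3, …).
Combining the parts gives w  32  7.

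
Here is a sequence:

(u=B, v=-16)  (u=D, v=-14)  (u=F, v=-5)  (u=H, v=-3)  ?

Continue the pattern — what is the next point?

U: letters move forward 2 places in the alphabet, so B, D, F, H → J.
For the v, alternating steps +2, +9, +2, +9, …: -16, -14, -5, -3 → 6.
So the next point is (u=J, v=6).

(u=J, v=6)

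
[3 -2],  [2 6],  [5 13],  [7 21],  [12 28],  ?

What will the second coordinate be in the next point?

36

Second coordinate: -2, 6, 13, 21, 28 → 36 (alternating steps +8, +7, +8, +7, …).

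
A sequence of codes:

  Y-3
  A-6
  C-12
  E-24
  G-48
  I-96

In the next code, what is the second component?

192

Second component — ×2 each step: 3, 6, 12, 24, 48, 96 → 192.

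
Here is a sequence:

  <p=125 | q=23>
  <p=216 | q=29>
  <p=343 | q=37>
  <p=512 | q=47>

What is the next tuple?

<p=729 | q=59>

P: 125, 216, 343, 512 → 729 (perfect cubes: 5³, 6³, 7³, …).
Q — differences are 6, 8, 10, … (increasing by 2 each time): 23, 29, 37, 47 → 59.
Combining the parts gives <p=729 | q=59>.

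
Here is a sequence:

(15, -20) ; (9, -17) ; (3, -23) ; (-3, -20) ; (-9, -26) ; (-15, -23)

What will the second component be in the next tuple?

-29

Second component: alternating steps +3, −6, +3, −6, …; -20, -17, -23, -20, -26, -23 → -29.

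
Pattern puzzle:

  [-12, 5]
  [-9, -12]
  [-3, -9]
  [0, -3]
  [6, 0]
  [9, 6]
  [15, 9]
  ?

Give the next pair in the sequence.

[18, 15]

First value: alternating steps +3, +6, +3, +6, …, so -12, -9, -3, 0, 6, 9, 15 → 18.
Second value: 5, -12, -9, -3, 0, 6, 9 → 15 (always the previous value of the first value).
So the next pair is [18, 15].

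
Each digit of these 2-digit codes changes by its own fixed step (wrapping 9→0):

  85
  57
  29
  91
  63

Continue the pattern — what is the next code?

For the first digit, −3 each step, mod 10: 8, 5, 2, 9, 6 → 3.
Second digit: 5, 7, 9, 1, 3 → 5 (+2 each step, mod 10).
Combining the parts gives 35.

35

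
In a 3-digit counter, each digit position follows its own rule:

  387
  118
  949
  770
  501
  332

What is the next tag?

First digit: 3, 1, 9, 7, 5, 3 → 1 (−2 each step, mod 10).
Second digit: +3 each step, mod 10, so 8, 1, 4, 7, 0, 3 → 6.
Third digit: +1 each step, mod 10, so 7, 8, 9, 0, 1, 2 → 3.
Putting it together: 163.

163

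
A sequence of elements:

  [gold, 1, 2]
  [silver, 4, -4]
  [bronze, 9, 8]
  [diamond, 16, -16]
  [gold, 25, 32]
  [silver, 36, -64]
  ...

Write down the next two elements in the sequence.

Rank: repeats gold → silver → bronze → diamond, so gold, silver, bronze, diamond, gold, silver → bronze → diamond.
Second value: differences are 3, 5, 7, … (increasing by 2 each time); 1, 4, 9, 16, 25, 36 → 49 → 64.
For the third value, ×(-2) each step: 2, -4, 8, -16, 32, -64 → 128 → -256.
So the next two elements are [bronze, 49, 128] and [diamond, 64, -256].

[bronze, 49, 128], [diamond, 64, -256]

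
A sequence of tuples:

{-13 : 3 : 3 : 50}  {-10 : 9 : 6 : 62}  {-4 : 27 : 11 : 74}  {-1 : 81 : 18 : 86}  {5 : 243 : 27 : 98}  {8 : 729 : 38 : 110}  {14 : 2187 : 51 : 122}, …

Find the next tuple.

First coordinate: -13, -10, -4, -1, 5, 8, 14 → 17 (alternating steps +3, +6, +3, +6, …).
Second coordinate: ×3 each step; 3, 9, 27, 81, 243, 729, 2187 → 6561.
Third coordinate: differences are 3, 5, 7, … (increasing by 2 each time), so 3, 6, 11, 18, 27, 38, 51 → 66.
Fourth coordinate: +12 each step, so 50, 62, 74, 86, 98, 110, 122 → 134.
Combining the parts gives {17 : 6561 : 66 : 134}.

{17 : 6561 : 66 : 134}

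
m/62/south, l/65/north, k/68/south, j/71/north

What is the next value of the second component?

74

Second component: +3 each step; 62, 65, 68, 71 → 74.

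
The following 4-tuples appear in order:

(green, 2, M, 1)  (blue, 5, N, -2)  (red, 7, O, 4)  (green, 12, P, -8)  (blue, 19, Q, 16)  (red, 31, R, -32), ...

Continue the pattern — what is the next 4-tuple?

Colour: green, blue, red, green, blue, red → green (repeats green → blue → red).
Second value: each term is the sum of the two before it; 2, 5, 7, 12, 19, 31 → 50.
Letter — letters move forward 1 place in the alphabet: M, N, O, P, Q, R → S.
Fourth value: 1, -2, 4, -8, 16, -32 → 64 (×(-2) each step).
So the next 4-tuple is (green, 50, S, 64).

(green, 50, S, 64)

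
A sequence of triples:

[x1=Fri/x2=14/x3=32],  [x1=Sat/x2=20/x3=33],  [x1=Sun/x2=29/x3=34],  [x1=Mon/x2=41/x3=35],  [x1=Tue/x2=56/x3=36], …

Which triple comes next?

[x1=Wed/x2=74/x3=37]

X1 goes Fri, Sat, Sun, Mon, Tue → Wed (runs through the weekdays Mon→Sun).
X2: 14, 20, 29, 41, 56 → 74 (differences are 6, 9, 12, … (increasing by 3 each time)).
X3: 32, 33, 34, 35, 36 → 37 (+1 each step).
So the next triple is [x1=Wed/x2=74/x3=37].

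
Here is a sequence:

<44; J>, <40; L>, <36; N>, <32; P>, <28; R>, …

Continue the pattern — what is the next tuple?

First value: −4 each step, so 44, 40, 36, 32, 28 → 24.
Letter: letters move forward 2 places in the alphabet, so J, L, N, P, R → T.
Combining the parts gives <24; T>.

<24; T>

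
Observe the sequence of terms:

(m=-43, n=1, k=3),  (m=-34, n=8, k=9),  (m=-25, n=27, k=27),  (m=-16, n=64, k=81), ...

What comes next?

(m=-7, n=125, k=243)

M goes -43, -34, -25, -16 → -7 (+9 each step).
N goes 1, 8, 27, 64 → 125 (perfect cubes: 1³, 2³, 3³, …).
K: ×3 each step; 3, 9, 27, 81 → 243.
Combining the parts gives (m=-7, n=125, k=243).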